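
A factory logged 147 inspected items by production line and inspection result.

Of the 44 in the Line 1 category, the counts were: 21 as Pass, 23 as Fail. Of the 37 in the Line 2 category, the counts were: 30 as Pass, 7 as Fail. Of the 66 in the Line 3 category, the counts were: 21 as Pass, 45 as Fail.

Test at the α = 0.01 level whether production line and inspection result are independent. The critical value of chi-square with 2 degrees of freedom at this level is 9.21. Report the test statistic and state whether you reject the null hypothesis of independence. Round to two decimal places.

Row totals: 44, 37, 66. Column totals: 72, 75. Grand total N = 147.
Expected counts (row total × column total / N):
  Line 1, Pass: 44×72/147 = 21.5510
  Line 1, Fail: 44×75/147 = 22.4490
  Line 2, Pass: 37×72/147 = 18.1224
  Line 2, Fail: 37×75/147 = 18.8776
  Line 3, Pass: 66×72/147 = 32.3265
  Line 3, Fail: 66×75/147 = 33.6735
Contributions (O − E)²/E:
  (21 − 21.5510)²/21.5510 = 0.0141
  (23 − 22.4490)²/22.4490 = 0.0135
  (30 − 18.1224)²/18.1224 = 7.7847
  (7 − 18.8776)²/18.8776 = 7.4733
  (21 − 32.3265)²/32.3265 = 3.9686
  (45 − 33.6735)²/33.6735 = 3.8098
χ² = 0.0141 + 0.0135 + 7.7847 + 7.4733 + 3.9686 + 3.8098 = 23.06
df = (3−1)(2−1) = 2. Since 23.06 > 9.21, reject the null hypothesis of independence at α = 0.01.

23.06; reject H₀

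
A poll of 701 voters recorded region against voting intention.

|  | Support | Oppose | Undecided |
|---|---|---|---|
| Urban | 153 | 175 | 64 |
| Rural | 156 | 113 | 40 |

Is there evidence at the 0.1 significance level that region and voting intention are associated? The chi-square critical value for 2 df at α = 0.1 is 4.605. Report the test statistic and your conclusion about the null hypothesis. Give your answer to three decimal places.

Row totals: 392, 309. Column totals: 309, 288, 104. Grand total N = 701.
Expected counts (row total × column total / N):
  Urban, Support: 392×309/701 = 172.7932
  Urban, Oppose: 392×288/701 = 161.0499
  Urban, Undecided: 392×104/701 = 58.1569
  Rural, Support: 309×309/701 = 136.2068
  Rural, Oppose: 309×288/701 = 126.9501
  Rural, Undecided: 309×104/701 = 45.8431
Contributions (O − E)²/E:
  (153 − 172.7932)²/172.7932 = 2.2673
  (175 − 161.0499)²/161.0499 = 1.2084
  (64 − 58.1569)²/58.1569 = 0.5871
  (156 − 136.2068)²/136.2068 = 2.8763
  (113 − 126.9501)²/126.9501 = 1.5329
  (40 − 45.8431)²/45.8431 = 0.7448
χ² = 2.2673 + 1.2084 + 0.5871 + 2.8763 + 1.5329 + 0.7448 = 9.217
df = (2−1)(3−1) = 2. Since 9.217 > 4.605, reject the null hypothesis of independence at α = 0.1.

9.217; reject H₀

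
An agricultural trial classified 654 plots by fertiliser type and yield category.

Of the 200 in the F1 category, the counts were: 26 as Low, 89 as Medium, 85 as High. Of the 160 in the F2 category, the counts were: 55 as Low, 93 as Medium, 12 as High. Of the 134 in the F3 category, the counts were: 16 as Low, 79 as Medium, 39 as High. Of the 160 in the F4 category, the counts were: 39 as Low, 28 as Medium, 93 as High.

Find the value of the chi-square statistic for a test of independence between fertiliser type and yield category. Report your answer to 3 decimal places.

129.046

Row totals: 200, 160, 134, 160. Column totals: 136, 289, 229. Grand total N = 654.
Expected counts (row total × column total / N):
  F1, Low: 200×136/654 = 41.59021
  F1, Medium: 200×289/654 = 88.37920
  F1, High: 200×229/654 = 70.03058
  F2, Low: 160×136/654 = 33.27217
  F2, Medium: 160×289/654 = 70.70336
  F2, High: 160×229/654 = 56.02446
  F3, Low: 134×136/654 = 27.86544
  F3, Medium: 134×289/654 = 59.21407
  F3, High: 134×229/654 = 46.92049
  F4, Low: 160×136/654 = 33.27217
  F4, Medium: 160×289/654 = 70.70336
  F4, High: 160×229/654 = 56.02446
Contributions (O − E)²/E:
  (26 − 41.59021)²/41.59021 = 5.8440
  (89 − 88.37920)²/88.37920 = 0.0044
  (85 − 70.03058)²/70.03058 = 3.1998
  (55 − 33.27217)²/33.27217 = 14.1890
  (93 − 70.70336)²/70.70336 = 7.0314
  (12 − 56.02446)²/56.02446 = 34.5948
  (16 − 27.86544)²/27.86544 = 5.0524
  (79 − 59.21407)²/59.21407 = 6.6113
  (39 − 46.92049)²/46.92049 = 1.3370
  (39 − 33.27217)²/33.27217 = 0.9861
  (28 − 70.70336)²/70.70336 = 25.7919
  (93 − 56.02446)²/56.02446 = 24.4035
χ² = 5.8440 + 0.0044 + 3.1998 + 14.1890 + 7.0314 + 34.5948 + 5.0524 + 6.6113 + 1.3370 + 0.9861 + 25.7919 + 24.4035 = 129.046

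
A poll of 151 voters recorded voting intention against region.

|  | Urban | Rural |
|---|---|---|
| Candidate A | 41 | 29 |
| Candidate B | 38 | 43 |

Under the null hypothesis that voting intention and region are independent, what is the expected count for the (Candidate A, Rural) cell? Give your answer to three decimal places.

Row total (Candidate A) = 70; column total (Rural) = 72; grand total N = 151.
Expected count = (row total × column total) / N = 70 × 72 / 151 = 33.377.

33.377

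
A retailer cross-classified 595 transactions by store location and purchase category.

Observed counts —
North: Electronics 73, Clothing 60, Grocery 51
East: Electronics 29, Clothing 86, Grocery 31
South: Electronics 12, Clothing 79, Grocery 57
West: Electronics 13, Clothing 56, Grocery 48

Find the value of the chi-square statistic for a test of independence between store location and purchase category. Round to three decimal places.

72.166

Row totals: 184, 146, 148, 117. Column totals: 127, 281, 187. Grand total N = 595.
Expected counts (row total × column total / N):
  North, Electronics: 184×127/595 = 39.2739
  North, Clothing: 184×281/595 = 86.8975
  North, Grocery: 184×187/595 = 57.8286
  East, Electronics: 146×127/595 = 31.1630
  East, Clothing: 146×281/595 = 68.9513
  East, Grocery: 146×187/595 = 45.8857
  South, Electronics: 148×127/595 = 31.5899
  South, Clothing: 148×281/595 = 69.8958
  South, Grocery: 148×187/595 = 46.5143
  West, Electronics: 117×127/595 = 24.9731
  West, Clothing: 117×281/595 = 55.2555
  West, Grocery: 117×187/595 = 36.7714
Contributions (O − E)²/E:
  (73 − 39.2739)²/39.2739 = 28.9620
  (60 − 86.8975)²/86.8975 = 8.3256
  (51 − 57.8286)²/57.8286 = 0.8063
  (29 − 31.1630)²/31.1630 = 0.1501
  (86 − 68.9513)²/68.9513 = 4.2154
  (31 − 45.8857)²/45.8857 = 4.8290
  (12 − 31.5899)²/31.5899 = 12.1483
  (79 − 69.8958)²/69.8958 = 1.1859
  (57 − 46.5143)²/46.5143 = 2.3638
  (13 − 24.9731)²/24.9731 = 5.7404
  (56 − 55.2555)²/55.2555 = 0.0100
  (48 − 36.7714)²/36.7714 = 3.4288
χ² = 28.9620 + 8.3256 + 0.8063 + 0.1501 + 4.2154 + 4.8290 + 12.1483 + 1.1859 + 2.3638 + 5.7404 + 0.0100 + 3.4288 = 72.166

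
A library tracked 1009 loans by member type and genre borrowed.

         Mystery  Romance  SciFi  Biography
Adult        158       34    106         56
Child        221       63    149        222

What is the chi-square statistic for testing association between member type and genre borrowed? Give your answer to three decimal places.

39.212

Row totals: 354, 655. Column totals: 379, 97, 255, 278. Grand total N = 1009.
Expected counts (row total × column total / N):
  Adult, Mystery: 354×379/1009 = 132.9693
  Adult, Romance: 354×97/1009 = 34.0317
  Adult, SciFi: 354×255/1009 = 89.4648
  Adult, Biography: 354×278/1009 = 97.5342
  Child, Mystery: 655×379/1009 = 246.0307
  Child, Romance: 655×97/1009 = 62.9683
  Child, SciFi: 655×255/1009 = 165.5352
  Child, Biography: 655×278/1009 = 180.4658
Contributions (O − E)²/E:
  (158 − 132.9693)²/132.9693 = 4.7119
  (34 − 34.0317)²/34.0317 = 0.0000
  (106 − 89.4648)²/89.4648 = 3.0561
  (56 − 97.5342)²/97.5342 = 17.6870
  (221 − 246.0307)²/246.0307 = 2.5466
  (63 − 62.9683)²/62.9683 = 0.0000
  (149 − 165.5352)²/165.5352 = 1.6517
  (222 − 180.4658)²/180.4658 = 9.5591
χ² = 4.7119 + 0.0000 + 3.0561 + 17.6870 + 2.5466 + 0.0000 + 1.6517 + 9.5591 = 39.212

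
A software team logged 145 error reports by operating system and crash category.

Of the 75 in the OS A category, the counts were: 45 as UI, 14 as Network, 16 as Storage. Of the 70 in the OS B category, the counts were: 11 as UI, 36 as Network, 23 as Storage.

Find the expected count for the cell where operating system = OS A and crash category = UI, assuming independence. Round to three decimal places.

Row total (OS A) = 75; column total (UI) = 56; grand total N = 145.
Expected count = (row total × column total) / N = 75 × 56 / 145 = 28.966.

28.966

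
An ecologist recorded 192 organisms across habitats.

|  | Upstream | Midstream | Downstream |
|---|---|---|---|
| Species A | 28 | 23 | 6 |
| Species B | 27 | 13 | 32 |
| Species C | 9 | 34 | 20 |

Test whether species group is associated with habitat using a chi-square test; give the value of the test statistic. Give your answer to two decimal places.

35.91

Row totals: 57, 72, 63. Column totals: 64, 70, 58. Grand total N = 192.
Expected counts (row total × column total / N):
  Species A, Upstream: 57×64/192 = 19.000
  Species A, Midstream: 57×70/192 = 20.781
  Species A, Downstream: 57×58/192 = 17.219
  Species B, Upstream: 72×64/192 = 24.000
  Species B, Midstream: 72×70/192 = 26.250
  Species B, Downstream: 72×58/192 = 21.750
  Species C, Upstream: 63×64/192 = 21.000
  Species C, Midstream: 63×70/192 = 22.969
  Species C, Downstream: 63×58/192 = 19.031
Contributions (O − E)²/E:
  (28 − 19.000)²/19.000 = 4.2632
  (23 − 20.781)²/20.781 = 0.2369
  (6 − 17.219)²/17.219 = 7.3097
  (27 − 24.000)²/24.000 = 0.3750
  (13 − 26.250)²/26.250 = 6.6881
  (32 − 21.750)²/21.750 = 4.8305
  (9 − 21.000)²/21.000 = 6.8571
  (34 − 22.969)²/22.969 = 5.2977
  (20 − 19.031)²/19.031 = 0.0493
χ² = 4.2632 + 0.2369 + 7.3097 + 0.3750 + 6.6881 + 4.8305 + 6.8571 + 5.2977 + 0.0493 = 35.91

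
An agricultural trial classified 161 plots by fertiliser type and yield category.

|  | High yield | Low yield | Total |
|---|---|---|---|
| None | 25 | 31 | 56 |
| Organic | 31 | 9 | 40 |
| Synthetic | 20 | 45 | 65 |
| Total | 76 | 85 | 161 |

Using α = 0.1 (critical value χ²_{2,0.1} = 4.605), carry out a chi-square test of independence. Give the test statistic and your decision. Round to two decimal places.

21.92; reject H₀

Grand total N = 161.
Expected counts (row total × column total / N):
  None, High yield: 56×76/161 = 26.435
  None, Low yield: 56×85/161 = 29.565
  Organic, High yield: 40×76/161 = 18.882
  Organic, Low yield: 40×85/161 = 21.118
  Synthetic, High yield: 65×76/161 = 30.683
  Synthetic, Low yield: 65×85/161 = 34.317
Contributions (O − E)²/E:
  (25 − 26.435)²/26.435 = 0.0779
  (31 − 29.565)²/29.565 = 0.0697
  (31 − 18.882)²/18.882 = 7.7770
  (9 − 21.118)²/21.118 = 6.9536
  (20 − 30.683)²/30.683 = 3.7195
  (45 − 34.317)²/34.317 = 3.3257
χ² = 0.0779 + 0.0697 + 7.7770 + 6.9536 + 3.7195 + 3.3257 = 21.92
df = (3−1)(2−1) = 2. Since 21.92 > 4.605, reject the null hypothesis of independence at α = 0.1.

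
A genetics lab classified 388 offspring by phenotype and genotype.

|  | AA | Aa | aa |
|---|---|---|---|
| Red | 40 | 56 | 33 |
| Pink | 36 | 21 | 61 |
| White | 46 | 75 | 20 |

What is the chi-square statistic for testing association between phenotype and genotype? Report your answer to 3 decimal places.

Row totals: 129, 118, 141. Column totals: 122, 152, 114. Grand total N = 388.
Expected counts (row total × column total / N):
  Red, AA: 129×122/388 = 40.5619
  Red, Aa: 129×152/388 = 50.5361
  Red, aa: 129×114/388 = 37.9021
  Pink, AA: 118×122/388 = 37.1031
  Pink, Aa: 118×152/388 = 46.2268
  Pink, aa: 118×114/388 = 34.6701
  White, AA: 141×122/388 = 44.3351
  White, Aa: 141×152/388 = 55.2371
  White, aa: 141×114/388 = 41.4278
Contributions (O − E)²/E:
  (40 − 40.5619)²/40.5619 = 0.0078
  (56 − 50.5361)²/50.5361 = 0.5908
  (33 − 37.9021)²/37.9021 = 0.6340
  (36 − 37.1031)²/37.1031 = 0.0328
  (21 − 46.2268)²/46.2268 = 13.7667
  (61 − 34.6701)²/34.6701 = 19.9960
  (46 − 44.3351)²/44.3351 = 0.0625
  (75 − 55.2371)²/55.2371 = 7.0708
  (20 − 41.4278)²/41.4278 = 11.0832
χ² = 0.0078 + 0.5908 + 0.6340 + 0.0328 + 13.7667 + 19.9960 + 0.0625 + 7.0708 + 11.0832 = 53.245

53.245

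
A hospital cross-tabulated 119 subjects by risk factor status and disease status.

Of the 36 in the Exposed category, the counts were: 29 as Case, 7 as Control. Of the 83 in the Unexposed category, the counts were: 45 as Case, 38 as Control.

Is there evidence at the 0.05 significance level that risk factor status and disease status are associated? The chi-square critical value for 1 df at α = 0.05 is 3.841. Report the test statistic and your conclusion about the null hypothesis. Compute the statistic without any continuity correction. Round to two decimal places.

7.41; reject H₀

Row totals: 36, 83. Column totals: 74, 45. Grand total N = 119.
Expected counts (row total × column total / N):
  Exposed, Case: 36×74/119 = 22.387
  Exposed, Control: 36×45/119 = 13.613
  Unexposed, Case: 83×74/119 = 51.613
  Unexposed, Control: 83×45/119 = 31.387
Contributions (O − E)²/E:
  (29 − 22.387)²/22.387 = 1.9534
  (7 − 13.613)²/13.613 = 3.2125
  (45 − 51.613)²/51.613 = 0.8473
  (38 − 31.387)²/31.387 = 1.3933
χ² = 1.9534 + 3.2125 + 0.8473 + 1.3933 = 7.41
df = (2−1)(2−1) = 1. Since 7.41 > 3.841, reject the null hypothesis of independence at α = 0.05.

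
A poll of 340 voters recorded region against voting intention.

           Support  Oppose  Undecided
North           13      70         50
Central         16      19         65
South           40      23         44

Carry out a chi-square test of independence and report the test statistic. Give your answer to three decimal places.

59.599

Row totals: 133, 100, 107. Column totals: 69, 112, 159. Grand total N = 340.
Expected counts (row total × column total / N):
  North, Support: 133×69/340 = 26.99118
  North, Oppose: 133×112/340 = 43.81176
  North, Undecided: 133×159/340 = 62.19706
  Central, Support: 100×69/340 = 20.29412
  Central, Oppose: 100×112/340 = 32.94118
  Central, Undecided: 100×159/340 = 46.76471
  South, Support: 107×69/340 = 21.71471
  South, Oppose: 107×112/340 = 35.24706
  South, Undecided: 107×159/340 = 50.03824
Contributions (O − E)²/E:
  (13 − 26.99118)²/26.99118 = 7.2525
  (70 − 43.81176)²/43.81176 = 15.6539
  (50 − 62.19706)²/62.19706 = 2.3919
  (16 − 20.29412)²/20.29412 = 0.9086
  (19 − 32.94118)²/32.94118 = 5.9001
  (65 − 46.76471)²/46.76471 = 7.1106
  (40 − 21.71471)²/21.71471 = 15.3975
  (23 − 35.24706)²/35.24706 = 4.2554
  (44 − 50.03824)²/50.03824 = 0.7286
χ² = 7.2525 + 15.6539 + 2.3919 + 0.9086 + 5.9001 + 7.1106 + 15.3975 + 4.2554 + 0.7286 = 59.599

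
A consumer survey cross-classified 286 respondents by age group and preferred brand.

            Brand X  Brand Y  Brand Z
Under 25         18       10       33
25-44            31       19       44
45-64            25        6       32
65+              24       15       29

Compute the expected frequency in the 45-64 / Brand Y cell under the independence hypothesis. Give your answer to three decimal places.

Row total (45-64) = 63; column total (Brand Y) = 50; grand total N = 286.
Expected count = (row total × column total) / N = 63 × 50 / 286 = 11.014.

11.014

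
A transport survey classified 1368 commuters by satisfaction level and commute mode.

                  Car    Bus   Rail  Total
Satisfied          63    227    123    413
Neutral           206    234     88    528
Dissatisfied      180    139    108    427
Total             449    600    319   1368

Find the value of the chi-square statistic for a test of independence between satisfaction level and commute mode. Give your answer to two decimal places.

Grand total N = 1368.
Expected counts (row total × column total / N):
  Satisfied, Car: 413×449/1368 = 135.553
  Satisfied, Bus: 413×600/1368 = 181.140
  Satisfied, Rail: 413×319/1368 = 96.306
  Neutral, Car: 528×449/1368 = 173.298
  Neutral, Bus: 528×600/1368 = 231.579
  Neutral, Rail: 528×319/1368 = 123.123
  Dissatisfied, Car: 427×449/1368 = 140.148
  Dissatisfied, Bus: 427×600/1368 = 187.281
  Dissatisfied, Rail: 427×319/1368 = 99.571
Contributions (O − E)²/E:
  (63 − 135.553)²/135.553 = 38.8331
  (227 − 181.140)²/181.140 = 11.6106
  (123 − 96.306)²/96.306 = 7.3990
  (206 − 173.298)²/173.298 = 6.1710
  (234 − 231.579)²/231.579 = 0.0253
  (88 − 123.123)²/123.123 = 10.0195
  (180 − 140.148)²/140.148 = 11.3322
  (139 − 187.281)²/187.281 = 12.4468
  (108 − 99.571)²/99.571 = 0.7135
χ² = 38.8331 + 11.6106 + 7.3990 + 6.1710 + 0.0253 + 10.0195 + 11.3322 + 12.4468 + 0.7135 = 98.55

98.55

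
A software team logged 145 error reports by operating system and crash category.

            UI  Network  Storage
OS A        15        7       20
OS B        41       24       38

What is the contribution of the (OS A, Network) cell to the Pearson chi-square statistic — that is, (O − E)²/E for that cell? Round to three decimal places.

0.436

Row total (OS A) = 42; column total (Network) = 31; N = 145.
Expected count E = 42 × 31 / 145 = 8.9793.
Contribution = (O − E)²/E = (7 − 8.9793)² / 8.9793 = 0.436.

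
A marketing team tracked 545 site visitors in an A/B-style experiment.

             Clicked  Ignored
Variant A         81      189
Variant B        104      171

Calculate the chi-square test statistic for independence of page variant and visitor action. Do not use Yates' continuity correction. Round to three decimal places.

Row totals: 270, 275. Column totals: 185, 360. Grand total N = 545.
Expected counts (row total × column total / N):
  Variant A, Clicked: 270×185/545 = 91.6514
  Variant A, Ignored: 270×360/545 = 178.3486
  Variant B, Clicked: 275×185/545 = 93.3486
  Variant B, Ignored: 275×360/545 = 181.6514
Contributions (O − E)²/E:
  (81 − 91.6514)²/91.6514 = 1.2379
  (189 − 178.3486)²/178.3486 = 0.6361
  (104 − 93.3486)²/93.3486 = 1.2154
  (171 − 181.6514)²/181.6514 = 0.6246
χ² = 1.2379 + 0.6361 + 1.2154 + 0.6246 = 3.714

3.714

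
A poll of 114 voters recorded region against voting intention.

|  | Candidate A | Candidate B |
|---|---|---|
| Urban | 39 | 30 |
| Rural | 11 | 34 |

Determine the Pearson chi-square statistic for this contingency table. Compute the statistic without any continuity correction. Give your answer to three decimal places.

11.382

Row totals: 69, 45. Column totals: 50, 64. Grand total N = 114.
Expected counts (row total × column total / N):
  Urban, Candidate A: 69×50/114 = 30.26316
  Urban, Candidate B: 69×64/114 = 38.73684
  Rural, Candidate A: 45×50/114 = 19.73684
  Rural, Candidate B: 45×64/114 = 25.26316
Contributions (O − E)²/E:
  (39 − 30.26316)²/30.26316 = 2.5223
  (30 − 38.73684)²/38.73684 = 1.9705
  (11 − 19.73684)²/19.73684 = 3.8675
  (34 − 25.26316)²/25.26316 = 3.0215
χ² = 2.5223 + 1.9705 + 3.8675 + 3.0215 = 11.382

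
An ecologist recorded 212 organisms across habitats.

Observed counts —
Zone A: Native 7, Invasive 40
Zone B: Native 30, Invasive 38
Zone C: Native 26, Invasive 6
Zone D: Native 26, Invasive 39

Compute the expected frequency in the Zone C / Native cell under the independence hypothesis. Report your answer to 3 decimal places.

Row total (Zone C) = 32; column total (Native) = 89; grand total N = 212.
Expected count = (row total × column total) / N = 32 × 89 / 212 = 13.434.

13.434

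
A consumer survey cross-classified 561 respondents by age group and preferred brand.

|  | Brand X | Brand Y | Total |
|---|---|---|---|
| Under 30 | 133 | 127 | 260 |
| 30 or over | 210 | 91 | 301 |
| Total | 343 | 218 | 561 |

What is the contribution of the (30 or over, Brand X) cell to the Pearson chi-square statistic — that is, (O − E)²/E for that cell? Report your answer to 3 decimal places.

3.664

Row total (30 or over) = 301; column total (Brand X) = 343; N = 561.
Expected count E = 301 × 343 / 561 = 184.0339.
Contribution = (O − E)²/E = (210 − 184.0339)² / 184.0339 = 3.664.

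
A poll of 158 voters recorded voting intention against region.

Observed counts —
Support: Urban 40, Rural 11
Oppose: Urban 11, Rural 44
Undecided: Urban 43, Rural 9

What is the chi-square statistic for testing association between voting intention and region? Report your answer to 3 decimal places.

Row totals: 51, 55, 52. Column totals: 94, 64. Grand total N = 158.
Expected counts (row total × column total / N):
  Support, Urban: 51×94/158 = 30.3418
  Support, Rural: 51×64/158 = 20.6582
  Oppose, Urban: 55×94/158 = 32.7215
  Oppose, Rural: 55×64/158 = 22.2785
  Undecided, Urban: 52×94/158 = 30.9367
  Undecided, Rural: 52×64/158 = 21.0633
Contributions (O − E)²/E:
  (40 − 30.3418)²/30.3418 = 3.0743
  (11 − 20.6582)²/20.6582 = 4.5154
  (11 − 32.7215)²/32.7215 = 14.4194
  (44 − 22.2785)²/22.2785 = 21.1784
  (43 − 30.9367)²/30.9367 = 4.7039
  (9 − 21.0633)²/21.0633 = 6.9089
χ² = 3.0743 + 4.5154 + 14.4194 + 21.1784 + 4.7039 + 6.9089 = 54.800

54.800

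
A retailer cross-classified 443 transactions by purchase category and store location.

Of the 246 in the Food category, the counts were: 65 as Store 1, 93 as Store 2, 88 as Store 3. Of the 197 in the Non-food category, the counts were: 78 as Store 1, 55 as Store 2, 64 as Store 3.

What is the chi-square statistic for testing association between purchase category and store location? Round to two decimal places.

9.42

Row totals: 246, 197. Column totals: 143, 148, 152. Grand total N = 443.
Expected counts (row total × column total / N):
  Food, Store 1: 246×143/443 = 79.409
  Food, Store 2: 246×148/443 = 82.185
  Food, Store 3: 246×152/443 = 84.406
  Non-food, Store 1: 197×143/443 = 63.591
  Non-food, Store 2: 197×148/443 = 65.815
  Non-food, Store 3: 197×152/443 = 67.594
Contributions (O − E)²/E:
  (65 − 79.409)²/79.409 = 2.6146
  (93 − 82.185)²/82.185 = 1.4232
  (88 − 84.406)²/84.406 = 0.1530
  (78 − 63.591)²/63.591 = 3.2649
  (55 − 65.815)²/65.815 = 1.7772
  (64 − 67.594)²/67.594 = 0.1911
χ² = 2.6146 + 1.4232 + 0.1530 + 3.2649 + 1.7772 + 0.1911 = 9.42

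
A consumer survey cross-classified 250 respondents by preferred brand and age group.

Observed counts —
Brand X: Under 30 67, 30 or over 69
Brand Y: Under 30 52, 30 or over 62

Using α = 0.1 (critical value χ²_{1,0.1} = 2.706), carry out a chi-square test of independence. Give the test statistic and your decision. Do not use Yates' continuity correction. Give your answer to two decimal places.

0.33; fail to reject H₀

Row totals: 136, 114. Column totals: 119, 131. Grand total N = 250.
Expected counts (row total × column total / N):
  Brand X, Under 30: 136×119/250 = 64.736
  Brand X, 30 or over: 136×131/250 = 71.264
  Brand Y, Under 30: 114×119/250 = 54.264
  Brand Y, 30 or over: 114×131/250 = 59.736
Contributions (O − E)²/E:
  (67 − 64.736)²/64.736 = 0.0792
  (69 − 71.264)²/71.264 = 0.0719
  (52 − 54.264)²/54.264 = 0.0945
  (62 − 59.736)²/59.736 = 0.0858
χ² = 0.0792 + 0.0719 + 0.0945 + 0.0858 = 0.33
df = (2−1)(2−1) = 1. Since 0.33 < 2.706, fail to reject the null hypothesis of independence at α = 0.1.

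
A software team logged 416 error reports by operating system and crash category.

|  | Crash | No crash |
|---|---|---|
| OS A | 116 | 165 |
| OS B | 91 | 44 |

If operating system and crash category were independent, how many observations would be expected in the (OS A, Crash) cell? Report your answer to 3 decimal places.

139.825

Row total (OS A) = 281; column total (Crash) = 207; grand total N = 416.
Expected count = (row total × column total) / N = 281 × 207 / 416 = 139.825.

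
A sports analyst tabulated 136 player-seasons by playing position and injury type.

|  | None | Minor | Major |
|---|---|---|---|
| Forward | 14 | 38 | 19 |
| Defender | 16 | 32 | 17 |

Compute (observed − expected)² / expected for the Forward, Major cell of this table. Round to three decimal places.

0.002

Row total (Forward) = 71; column total (Major) = 36; N = 136.
Expected count E = 71 × 36 / 136 = 18.7941.
Contribution = (O − E)²/E = (19 − 18.7941)² / 18.7941 = 0.002.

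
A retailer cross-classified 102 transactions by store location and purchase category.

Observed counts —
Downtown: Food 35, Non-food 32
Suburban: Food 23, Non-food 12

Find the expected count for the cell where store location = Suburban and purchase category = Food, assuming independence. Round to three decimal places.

19.902

Row total (Suburban) = 35; column total (Food) = 58; grand total N = 102.
Expected count = (row total × column total) / N = 35 × 58 / 102 = 19.902.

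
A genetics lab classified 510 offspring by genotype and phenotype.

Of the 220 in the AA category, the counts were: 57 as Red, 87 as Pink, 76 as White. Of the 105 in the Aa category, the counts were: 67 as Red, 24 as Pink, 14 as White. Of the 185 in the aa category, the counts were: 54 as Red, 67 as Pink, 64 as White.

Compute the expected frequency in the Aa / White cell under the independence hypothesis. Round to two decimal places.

Row total (Aa) = 105; column total (White) = 154; grand total N = 510.
Expected count = (row total × column total) / N = 105 × 154 / 510 = 31.71.

31.71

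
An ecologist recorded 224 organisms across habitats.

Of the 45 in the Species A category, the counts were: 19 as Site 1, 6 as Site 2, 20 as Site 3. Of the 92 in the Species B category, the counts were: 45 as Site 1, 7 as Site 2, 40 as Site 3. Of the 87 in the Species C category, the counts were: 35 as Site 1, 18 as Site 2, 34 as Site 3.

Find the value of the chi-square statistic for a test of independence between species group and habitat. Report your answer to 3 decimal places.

Row totals: 45, 92, 87. Column totals: 99, 31, 94. Grand total N = 224.
Expected counts (row total × column total / N):
  Species A, Site 1: 45×99/224 = 19.8884
  Species A, Site 2: 45×31/224 = 6.2277
  Species A, Site 3: 45×94/224 = 18.8839
  Species B, Site 1: 92×99/224 = 40.6607
  Species B, Site 2: 92×31/224 = 12.7321
  Species B, Site 3: 92×94/224 = 38.6071
  Species C, Site 1: 87×99/224 = 38.4509
  Species C, Site 2: 87×31/224 = 12.0402
  Species C, Site 3: 87×94/224 = 36.5089
Contributions (O − E)²/E:
  (19 − 19.8884)²/19.8884 = 0.0397
  (6 − 6.2277)²/6.2277 = 0.0083
  (20 − 18.8839)²/18.8839 = 0.0660
  (45 − 40.6607)²/40.6607 = 0.4631
  (7 − 12.7321)²/12.7321 = 2.5806
  (40 − 38.6071)²/38.6071 = 0.0503
  (35 − 38.4509)²/38.4509 = 0.3097
  (18 − 12.0402)²/12.0402 = 2.9501
  (34 − 36.5089)²/36.5089 = 0.1724
χ² = 0.0397 + 0.0083 + 0.0660 + 0.4631 + 2.5806 + 0.0503 + 0.3097 + 2.9501 + 0.1724 = 6.640

6.640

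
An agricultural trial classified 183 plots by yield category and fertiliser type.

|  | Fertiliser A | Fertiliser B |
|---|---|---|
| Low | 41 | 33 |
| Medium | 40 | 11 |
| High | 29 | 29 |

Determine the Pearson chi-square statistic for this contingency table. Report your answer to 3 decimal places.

Row totals: 74, 51, 58. Column totals: 110, 73. Grand total N = 183.
Expected counts (row total × column total / N):
  Low, Fertiliser A: 74×110/183 = 44.4809
  Low, Fertiliser B: 74×73/183 = 29.5191
  Medium, Fertiliser A: 51×110/183 = 30.6557
  Medium, Fertiliser B: 51×73/183 = 20.3443
  High, Fertiliser A: 58×110/183 = 34.8634
  High, Fertiliser B: 58×73/183 = 23.1366
Contributions (O − E)²/E:
  (41 − 44.4809)²/44.4809 = 0.2724
  (33 − 29.5191)²/29.5191 = 0.4105
  (40 − 30.6557)²/30.6557 = 2.8483
  (11 − 20.3443)²/20.3443 = 4.2919
  (29 − 34.8634)²/34.8634 = 0.9861
  (29 − 23.1366)²/23.1366 = 1.4859
χ² = 0.2724 + 0.4105 + 2.8483 + 4.2919 + 0.9861 + 1.4859 = 10.295

10.295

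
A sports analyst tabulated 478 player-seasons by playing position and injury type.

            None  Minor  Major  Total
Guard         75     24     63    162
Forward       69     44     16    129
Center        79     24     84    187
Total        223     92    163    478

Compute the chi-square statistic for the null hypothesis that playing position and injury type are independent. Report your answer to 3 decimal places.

Grand total N = 478.
Expected counts (row total × column total / N):
  Guard, None: 162×223/478 = 75.57741
  Guard, Minor: 162×92/478 = 31.17992
  Guard, Major: 162×163/478 = 55.24268
  Forward, None: 129×223/478 = 60.18201
  Forward, Minor: 129×92/478 = 24.82845
  Forward, Major: 129×163/478 = 43.98954
  Center, None: 187×223/478 = 87.24059
  Center, Minor: 187×92/478 = 35.99163
  Center, Major: 187×163/478 = 63.76778
Contributions (O − E)²/E:
  (75 − 75.57741)²/75.57741 = 0.0044
  (24 − 31.17992)²/31.17992 = 1.6533
  (63 − 55.24268)²/55.24268 = 1.0893
  (69 − 60.18201)²/60.18201 = 1.2920
  (44 − 24.82845)²/24.82845 = 14.8035
  (16 − 43.98954)²/43.98954 = 17.8091
  (79 − 87.24059)²/87.24059 = 0.7784
  (24 − 35.99163)²/35.99163 = 3.9954
  (84 − 63.76778)²/63.76778 = 6.4193
χ² = 0.0044 + 1.6533 + 1.0893 + 1.2920 + 14.8035 + 17.8091 + 0.7784 + 3.9954 + 6.4193 = 47.845

47.845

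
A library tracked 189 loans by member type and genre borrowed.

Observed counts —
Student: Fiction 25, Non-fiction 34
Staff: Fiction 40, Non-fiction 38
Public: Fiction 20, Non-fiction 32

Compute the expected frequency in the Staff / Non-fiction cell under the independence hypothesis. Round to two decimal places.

42.92

Row total (Staff) = 78; column total (Non-fiction) = 104; grand total N = 189.
Expected count = (row total × column total) / N = 78 × 104 / 189 = 42.92.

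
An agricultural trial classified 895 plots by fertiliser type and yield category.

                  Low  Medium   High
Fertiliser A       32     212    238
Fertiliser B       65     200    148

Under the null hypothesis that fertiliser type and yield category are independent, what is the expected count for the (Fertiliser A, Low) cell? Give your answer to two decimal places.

52.24

Row total (Fertiliser A) = 482; column total (Low) = 97; grand total N = 895.
Expected count = (row total × column total) / N = 482 × 97 / 895 = 52.24.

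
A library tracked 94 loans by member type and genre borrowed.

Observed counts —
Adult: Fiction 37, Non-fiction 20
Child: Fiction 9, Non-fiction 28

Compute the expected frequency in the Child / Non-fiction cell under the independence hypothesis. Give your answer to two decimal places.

Row total (Child) = 37; column total (Non-fiction) = 48; grand total N = 94.
Expected count = (row total × column total) / N = 37 × 48 / 94 = 18.89.

18.89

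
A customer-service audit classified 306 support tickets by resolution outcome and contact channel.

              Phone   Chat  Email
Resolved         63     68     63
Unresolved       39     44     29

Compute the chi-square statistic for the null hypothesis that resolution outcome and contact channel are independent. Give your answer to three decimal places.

1.488

Row totals: 194, 112. Column totals: 102, 112, 92. Grand total N = 306.
Expected counts (row total × column total / N):
  Resolved, Phone: 194×102/306 = 64.66667
  Resolved, Chat: 194×112/306 = 71.00654
  Resolved, Email: 194×92/306 = 58.32680
  Unresolved, Phone: 112×102/306 = 37.33333
  Unresolved, Chat: 112×112/306 = 40.99346
  Unresolved, Email: 112×92/306 = 33.67320
Contributions (O − E)²/E:
  (63 − 64.66667)²/64.66667 = 0.0430
  (68 − 71.00654)²/71.00654 = 0.1273
  (63 − 58.32680)²/58.32680 = 0.3744
  (39 − 37.33333)²/37.33333 = 0.0744
  (44 − 40.99346)²/40.99346 = 0.2205
  (29 − 33.67320)²/33.67320 = 0.6486
χ² = 0.0430 + 0.1273 + 0.3744 + 0.0744 + 0.2205 + 0.6486 = 1.488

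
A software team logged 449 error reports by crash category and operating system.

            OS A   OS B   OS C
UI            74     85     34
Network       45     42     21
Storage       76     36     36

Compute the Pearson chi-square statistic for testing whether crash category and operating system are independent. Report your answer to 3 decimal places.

14.506

Row totals: 193, 108, 148. Column totals: 195, 163, 91. Grand total N = 449.
Expected counts (row total × column total / N):
  UI, OS A: 193×195/449 = 83.8196
  UI, OS B: 193×163/449 = 70.0646
  UI, OS C: 193×91/449 = 39.1158
  Network, OS A: 108×195/449 = 46.9042
  Network, OS B: 108×163/449 = 39.2071
  Network, OS C: 108×91/449 = 21.8886
  Storage, OS A: 148×195/449 = 64.2762
  Storage, OS B: 148×163/449 = 53.7283
  Storage, OS C: 148×91/449 = 29.9955
Contributions (O − E)²/E:
  (74 − 83.8196)²/83.8196 = 1.1504
  (85 − 70.0646)²/70.0646 = 3.1837
  (34 − 39.1158)²/39.1158 = 0.6691
  (45 − 46.9042)²/46.9042 = 0.0773
  (42 − 39.2071)²/39.2071 = 0.1990
  (21 − 21.8886)²/21.8886 = 0.0361
  (76 − 64.2762)²/64.2762 = 2.1384
  (36 − 53.7283)²/53.7283 = 5.8497
  (36 − 29.9955)²/29.9955 = 1.2020
χ² = 1.1504 + 3.1837 + 0.6691 + 0.0773 + 0.1990 + 0.0361 + 2.1384 + 5.8497 + 1.2020 = 14.506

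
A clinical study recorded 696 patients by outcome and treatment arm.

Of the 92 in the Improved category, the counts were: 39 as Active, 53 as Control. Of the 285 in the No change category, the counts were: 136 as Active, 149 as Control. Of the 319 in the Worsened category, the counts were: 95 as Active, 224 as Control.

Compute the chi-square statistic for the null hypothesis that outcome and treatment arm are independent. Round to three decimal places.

Row totals: 92, 285, 319. Column totals: 270, 426. Grand total N = 696.
Expected counts (row total × column total / N):
  Improved, Active: 92×270/696 = 35.6897
  Improved, Control: 92×426/696 = 56.3103
  No change, Active: 285×270/696 = 110.5603
  No change, Control: 285×426/696 = 174.4397
  Worsened, Active: 319×270/696 = 123.7500
  Worsened, Control: 319×426/696 = 195.2500
Contributions (O − E)²/E:
  (39 − 35.6897)²/35.6897 = 0.3070
  (53 − 56.3103)²/56.3103 = 0.1946
  (136 − 110.5603)²/110.5603 = 5.8536
  (149 − 174.4397)²/174.4397 = 3.7100
  (95 − 123.7500)²/123.7500 = 6.6793
  (224 − 195.2500)²/195.2500 = 4.2334
χ² = 0.3070 + 0.1946 + 5.8536 + 3.7100 + 6.6793 + 4.2334 = 20.978

20.978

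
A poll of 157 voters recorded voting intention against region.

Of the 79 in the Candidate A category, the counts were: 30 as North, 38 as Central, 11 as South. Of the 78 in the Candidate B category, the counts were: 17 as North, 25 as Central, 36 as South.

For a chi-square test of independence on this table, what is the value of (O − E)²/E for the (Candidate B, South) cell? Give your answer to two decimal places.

Row total (Candidate B) = 78; column total (South) = 47; N = 157.
Expected count E = 78 × 47 / 157 = 23.3503.
Contribution = (O − E)²/E = (36 − 23.3503)² / 23.3503 = 6.85.

6.85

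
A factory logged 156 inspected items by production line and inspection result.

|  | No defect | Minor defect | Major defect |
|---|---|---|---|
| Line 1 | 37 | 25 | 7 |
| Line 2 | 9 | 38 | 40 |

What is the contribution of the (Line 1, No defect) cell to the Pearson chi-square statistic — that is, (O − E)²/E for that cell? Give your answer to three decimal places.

Row total (Line 1) = 69; column total (No defect) = 46; N = 156.
Expected count E = 69 × 46 / 156 = 20.34615.
Contribution = (O − E)²/E = (37 − 20.34615)² / 20.34615 = 13.632.

13.632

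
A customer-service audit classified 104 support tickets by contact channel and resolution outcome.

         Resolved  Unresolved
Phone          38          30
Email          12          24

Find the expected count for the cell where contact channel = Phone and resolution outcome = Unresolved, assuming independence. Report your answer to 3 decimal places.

35.308

Row total (Phone) = 68; column total (Unresolved) = 54; grand total N = 104.
Expected count = (row total × column total) / N = 68 × 54 / 104 = 35.308.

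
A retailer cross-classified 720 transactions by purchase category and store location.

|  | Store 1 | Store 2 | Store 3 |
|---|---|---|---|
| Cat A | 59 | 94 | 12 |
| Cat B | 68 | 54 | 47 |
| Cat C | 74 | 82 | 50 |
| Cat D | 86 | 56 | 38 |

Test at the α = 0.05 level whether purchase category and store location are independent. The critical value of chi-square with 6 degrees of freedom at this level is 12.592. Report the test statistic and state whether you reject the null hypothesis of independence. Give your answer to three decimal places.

42.650; reject H₀

Row totals: 165, 169, 206, 180. Column totals: 287, 286, 147. Grand total N = 720.
Expected counts (row total × column total / N):
  Cat A, Store 1: 165×287/720 = 65.7708
  Cat A, Store 2: 165×286/720 = 65.5417
  Cat A, Store 3: 165×147/720 = 33.6875
  Cat B, Store 1: 169×287/720 = 67.3653
  Cat B, Store 2: 169×286/720 = 67.1306
  Cat B, Store 3: 169×147/720 = 34.5042
  Cat C, Store 1: 206×287/720 = 82.1139
  Cat C, Store 2: 206×286/720 = 81.8278
  Cat C, Store 3: 206×147/720 = 42.0583
  Cat D, Store 1: 180×287/720 = 71.7500
  Cat D, Store 2: 180×286/720 = 71.5000
  Cat D, Store 3: 180×147/720 = 36.7500
Contributions (O − E)²/E:
  (59 − 65.7708)²/65.7708 = 0.6970
  (94 − 65.5417)²/65.5417 = 12.3566
  (12 − 33.6875)²/33.6875 = 13.9621
  (68 − 67.3653)²/67.3653 = 0.0060
  (54 − 67.1306)²/67.1306 = 2.5683
  (47 − 34.5042)²/34.5042 = 4.5254
  (74 − 82.1139)²/82.1139 = 0.8018
  (82 − 81.8278)²/81.8278 = 0.0004
  (50 − 42.0583)²/42.0583 = 1.4996
  (86 − 71.7500)²/71.7500 = 2.8301
  (56 − 71.5000)²/71.5000 = 3.3601
  (38 − 36.7500)²/36.7500 = 0.0425
χ² = 0.6970 + 12.3566 + 13.9621 + 0.0060 + 2.5683 + 4.5254 + 0.8018 + 0.0004 + 1.4996 + 2.8301 + 3.3601 + 0.0425 = 42.650
df = (4−1)(3−1) = 6. Since 42.650 > 12.592, reject the null hypothesis of independence at α = 0.05.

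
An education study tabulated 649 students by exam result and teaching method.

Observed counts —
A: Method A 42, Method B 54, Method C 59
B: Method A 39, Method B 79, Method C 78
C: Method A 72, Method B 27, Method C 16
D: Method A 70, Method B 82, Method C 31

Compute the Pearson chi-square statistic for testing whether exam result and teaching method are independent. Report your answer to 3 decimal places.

82.284

Row totals: 155, 196, 115, 183. Column totals: 223, 242, 184. Grand total N = 649.
Expected counts (row total × column total / N):
  A, Method A: 155×223/649 = 53.2589
  A, Method B: 155×242/649 = 57.7966
  A, Method C: 155×184/649 = 43.9445
  B, Method A: 196×223/649 = 67.3467
  B, Method B: 196×242/649 = 73.0847
  B, Method C: 196×184/649 = 55.5686
  C, Method A: 115×223/649 = 39.5146
  C, Method B: 115×242/649 = 42.8814
  C, Method C: 115×184/649 = 32.6040
  D, Method A: 183×223/649 = 62.8798
  D, Method B: 183×242/649 = 68.2373
  D, Method C: 183×184/649 = 51.8829
Contributions (O − E)²/E:
  (42 − 53.2589)²/53.2589 = 2.3801
  (54 − 57.7966)²/57.7966 = 0.2494
  (59 − 43.9445)²/43.9445 = 5.1581
  (39 − 67.3467)²/67.3467 = 11.9313
  (79 − 73.0847)²/73.0847 = 0.4788
  (78 − 55.5686)²/55.5686 = 9.0549
  (72 − 39.5146)²/39.5146 = 26.7066
  (27 − 42.8814)²/42.8814 = 5.8818
  (16 − 32.6040)²/32.6040 = 8.4558
  (70 − 62.8798)²/62.8798 = 0.8063
  (82 − 68.2373)²/68.2373 = 2.7758
  (31 − 51.8829)²/51.8829 = 8.4054
χ² = 2.3801 + 0.2494 + 5.1581 + 11.9313 + 0.4788 + 9.0549 + 26.7066 + 5.8818 + 8.4558 + 0.8063 + 2.7758 + 8.4054 = 82.284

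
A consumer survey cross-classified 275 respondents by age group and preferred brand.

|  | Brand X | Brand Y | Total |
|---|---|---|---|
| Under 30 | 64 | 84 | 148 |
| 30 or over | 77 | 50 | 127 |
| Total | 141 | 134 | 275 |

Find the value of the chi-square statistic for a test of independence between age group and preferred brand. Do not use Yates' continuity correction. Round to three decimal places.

8.270

Grand total N = 275.
Expected counts (row total × column total / N):
  Under 30, Brand X: 148×141/275 = 75.8836
  Under 30, Brand Y: 148×134/275 = 72.1164
  30 or over, Brand X: 127×141/275 = 65.1164
  30 or over, Brand Y: 127×134/275 = 61.8836
Contributions (O − E)²/E:
  (64 − 75.8836)²/75.8836 = 1.8610
  (84 − 72.1164)²/72.1164 = 1.9582
  (77 − 65.1164)²/65.1164 = 2.1687
  (50 − 61.8836)²/61.8836 = 2.2820
χ² = 1.8610 + 1.9582 + 2.1687 + 2.2820 = 8.270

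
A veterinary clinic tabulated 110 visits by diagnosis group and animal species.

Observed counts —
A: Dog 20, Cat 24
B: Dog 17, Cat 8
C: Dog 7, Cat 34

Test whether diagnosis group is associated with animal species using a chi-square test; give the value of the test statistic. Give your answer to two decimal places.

17.69

Row totals: 44, 25, 41. Column totals: 44, 66. Grand total N = 110.
Expected counts (row total × column total / N):
  A, Dog: 44×44/110 = 17.600
  A, Cat: 44×66/110 = 26.400
  B, Dog: 25×44/110 = 10.000
  B, Cat: 25×66/110 = 15.000
  C, Dog: 41×44/110 = 16.400
  C, Cat: 41×66/110 = 24.600
Contributions (O − E)²/E:
  (20 − 17.600)²/17.600 = 0.3273
  (24 − 26.400)²/26.400 = 0.2182
  (17 − 10.000)²/10.000 = 4.9000
  (8 − 15.000)²/15.000 = 3.2667
  (7 − 16.400)²/16.400 = 5.3878
  (34 − 24.600)²/24.600 = 3.5919
χ² = 0.3273 + 0.2182 + 4.9000 + 3.2667 + 5.3878 + 3.5919 = 17.69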